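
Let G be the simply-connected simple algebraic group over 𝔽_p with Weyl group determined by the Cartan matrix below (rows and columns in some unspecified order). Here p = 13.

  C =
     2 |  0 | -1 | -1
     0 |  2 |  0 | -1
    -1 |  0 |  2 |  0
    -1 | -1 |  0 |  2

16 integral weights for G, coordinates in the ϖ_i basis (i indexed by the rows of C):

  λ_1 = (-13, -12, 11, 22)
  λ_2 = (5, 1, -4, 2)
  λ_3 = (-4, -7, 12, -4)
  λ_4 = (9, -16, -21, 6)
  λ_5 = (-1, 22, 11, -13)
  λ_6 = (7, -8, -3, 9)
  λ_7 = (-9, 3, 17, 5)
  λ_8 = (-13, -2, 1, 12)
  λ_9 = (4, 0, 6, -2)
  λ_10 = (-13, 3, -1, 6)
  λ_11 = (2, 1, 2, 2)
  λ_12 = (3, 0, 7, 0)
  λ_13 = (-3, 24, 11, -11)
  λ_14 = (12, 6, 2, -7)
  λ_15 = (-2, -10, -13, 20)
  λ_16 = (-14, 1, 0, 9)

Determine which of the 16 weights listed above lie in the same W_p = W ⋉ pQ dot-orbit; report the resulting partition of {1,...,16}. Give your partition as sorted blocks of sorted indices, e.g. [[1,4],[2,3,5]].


Type A_4, rank 4, |W|=120; reorder rows/cols to standard.

Each λ_j+ρ reduced to Ā_13; 4-tuples below use C's row order:

  [1] (2, 1, 10, 0);  [2] (3, 2, 3, 3);  [3] (6, 3, 1, 3);  [4] (3, 2, 3, 3);  [5] (2, 1, 10, 0);  [6] (3, 2, 3, 3);  [7] (3, 2, 3, 3);  [8] (2, 1, 10, 0);  [9] (4, 0, 7, 1);  [10] (4, 0, 7, 1);  [11] (3, 2, 3, 3);  [12] (4, 0, 7, 1);  [13] (2, 1, 10, 0);  [14] (6, 3, 1, 3);  [15] (4, 0, 7, 1);  [16] (2, 1, 10, 0)

These 16 weights hit 4 W_13-dot-orbits; sizes (5, 5, 2, 4):

[[1, 5, 8, 13, 16], [2, 4, 6, 7, 11], [3, 14], [9, 10, 12, 15]]


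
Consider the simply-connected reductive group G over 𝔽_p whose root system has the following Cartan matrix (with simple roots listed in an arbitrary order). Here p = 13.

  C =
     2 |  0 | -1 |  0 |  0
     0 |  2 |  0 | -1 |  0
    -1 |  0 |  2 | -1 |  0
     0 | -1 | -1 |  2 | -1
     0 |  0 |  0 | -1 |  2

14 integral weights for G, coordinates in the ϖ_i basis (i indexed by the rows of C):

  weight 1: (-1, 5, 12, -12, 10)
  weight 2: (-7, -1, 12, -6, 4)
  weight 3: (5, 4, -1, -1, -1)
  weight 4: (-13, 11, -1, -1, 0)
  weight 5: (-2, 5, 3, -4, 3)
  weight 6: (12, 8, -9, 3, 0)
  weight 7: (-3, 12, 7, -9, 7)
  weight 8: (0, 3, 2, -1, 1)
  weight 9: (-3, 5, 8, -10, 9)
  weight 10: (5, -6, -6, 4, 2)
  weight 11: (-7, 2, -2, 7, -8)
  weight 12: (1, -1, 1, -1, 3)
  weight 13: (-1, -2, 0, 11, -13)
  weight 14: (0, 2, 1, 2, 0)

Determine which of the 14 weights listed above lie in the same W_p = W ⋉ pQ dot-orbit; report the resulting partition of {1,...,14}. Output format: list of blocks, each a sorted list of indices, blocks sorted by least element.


C ↔ D_5 under row/col permutation; |W(D_5)| = 1920.

W_13-reps of the 14 weights in Ā_13 (same 5-coord order as C):

  1: (6, 5, 0, 0, 0) · 2: (6, 5, 0, 0, 0) · 3: (6, 5, 0, 0, 0) · 4: (0, 0, 0, 1, 11) · 5: (1, 3, 0, 3, 1) · 6: (1, 0, 0, 3, 2) · 7: (6, 5, 0, 0, 0) · 8: (1, 4, 3, 0, 2) · 9: (1, 3, 0, 3, 1) · 10: (1, 0, 0, 3, 2) · 11: (1, 3, 0, 3, 1) · 12: (2, 0, 2, 0, 4) · 13: (0, 0, 0, 1, 11) · 14: (1, 3, 0, 3, 1)

These 14 weights hit 6 W_13-dot-orbits; sizes (4, 2, 4, 2, 1, 1):

[[1, 2, 3, 7], [4, 13], [5, 9, 11, 14], [6, 10], [8], [12]]


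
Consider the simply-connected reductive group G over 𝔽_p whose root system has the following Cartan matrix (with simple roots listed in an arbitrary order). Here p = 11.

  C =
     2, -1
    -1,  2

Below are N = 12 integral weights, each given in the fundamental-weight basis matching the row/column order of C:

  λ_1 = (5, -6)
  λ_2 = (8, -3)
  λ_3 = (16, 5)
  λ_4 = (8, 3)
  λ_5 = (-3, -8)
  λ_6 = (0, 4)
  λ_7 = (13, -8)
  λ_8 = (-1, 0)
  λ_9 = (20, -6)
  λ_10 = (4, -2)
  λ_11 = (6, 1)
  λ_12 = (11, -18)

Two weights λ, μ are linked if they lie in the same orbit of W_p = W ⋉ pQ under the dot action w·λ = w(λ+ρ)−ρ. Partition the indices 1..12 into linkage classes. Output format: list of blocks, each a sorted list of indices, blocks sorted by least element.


Root system A_2: the 2×2 matrix C matches after relabeling.

λ_j+ρ reflected into Ā_11 (⟨·,θ^∨⟩≤11); 2-tuples as given:

  1: (1, 5);  2: (7, 2);  3: (1, 5);  4: (7, 2);  5: (7, 2);  6: (1, 5);  7: (4, 4);  8: (0, 1);  9: (1, 5);  10: (4, 1);  11: (7, 2);  12: (1, 5)

These 12 weights hit 5 W_11-dot-orbits; sizes (5, 4, 1, 1, 1):

[[1, 3, 6, 9, 12], [2, 4, 5, 11], [7], [8], [10]]


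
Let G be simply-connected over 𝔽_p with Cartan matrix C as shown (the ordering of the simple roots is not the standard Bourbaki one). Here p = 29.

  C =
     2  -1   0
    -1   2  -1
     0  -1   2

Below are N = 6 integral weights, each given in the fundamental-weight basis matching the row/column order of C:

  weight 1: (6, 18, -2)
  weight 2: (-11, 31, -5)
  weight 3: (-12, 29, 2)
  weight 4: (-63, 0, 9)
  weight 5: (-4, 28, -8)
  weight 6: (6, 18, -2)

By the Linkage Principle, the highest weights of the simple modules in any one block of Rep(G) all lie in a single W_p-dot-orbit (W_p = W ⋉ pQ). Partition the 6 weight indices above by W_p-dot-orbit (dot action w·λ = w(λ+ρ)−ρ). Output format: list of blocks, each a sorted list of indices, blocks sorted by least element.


Root system A_3: the 3×3 matrix C matches after relabeling.

Each λ_j+ρ reduced to Ā_29; 3-tuples below use C's row order:

  1: (7, 18, 1)
  2: (7, 18, 1)
  3: (7, 18, 1)
  4: (7, 18, 1)
  5: (3, 19, 7)
  6: (7, 18, 1)

The 6 indices split into 2 linkage classes (same alcove rep ⇔ same W_29-dot-orbit):

[[1, 2, 3, 4, 6], [5]]


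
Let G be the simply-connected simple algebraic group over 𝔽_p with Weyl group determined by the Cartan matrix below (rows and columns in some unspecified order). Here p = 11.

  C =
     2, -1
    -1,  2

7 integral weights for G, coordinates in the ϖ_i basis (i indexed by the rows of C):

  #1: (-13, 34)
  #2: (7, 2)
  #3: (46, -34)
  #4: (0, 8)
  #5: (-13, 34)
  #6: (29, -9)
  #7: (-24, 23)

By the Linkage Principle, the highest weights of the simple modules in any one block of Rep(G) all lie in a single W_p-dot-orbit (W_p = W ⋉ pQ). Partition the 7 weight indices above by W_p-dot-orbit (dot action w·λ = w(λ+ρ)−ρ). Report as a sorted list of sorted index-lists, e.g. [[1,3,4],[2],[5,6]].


Type A_2, rank 2, |W|=6; reorder rows/cols to standard.

Ā_11 reps of the 7 weights (A_2, coords as presented):

  1: (1, 9)
  2: (8, 3)
  3: (8, 3)
  4: (1, 9)
  5: (1, 9)
  6: (8, 3)
  7: (1, 9)

The 7 indices split into 2 linkage classes (same alcove rep ⇔ same W_11-dot-orbit):

[[1, 4, 5, 7], [2, 3, 6]]


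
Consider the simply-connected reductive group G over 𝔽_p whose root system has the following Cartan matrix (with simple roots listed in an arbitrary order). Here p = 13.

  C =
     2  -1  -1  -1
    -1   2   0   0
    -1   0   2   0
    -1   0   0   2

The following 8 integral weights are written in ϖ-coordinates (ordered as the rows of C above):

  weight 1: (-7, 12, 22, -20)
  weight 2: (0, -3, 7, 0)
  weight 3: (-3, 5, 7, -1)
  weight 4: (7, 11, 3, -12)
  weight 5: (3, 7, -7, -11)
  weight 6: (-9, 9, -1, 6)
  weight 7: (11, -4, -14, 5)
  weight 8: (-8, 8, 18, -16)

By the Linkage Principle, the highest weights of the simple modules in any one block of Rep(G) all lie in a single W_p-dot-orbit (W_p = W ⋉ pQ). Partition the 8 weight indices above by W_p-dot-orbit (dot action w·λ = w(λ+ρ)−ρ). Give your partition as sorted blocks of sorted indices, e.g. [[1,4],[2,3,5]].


Dynkin diagram of C (from the 6 off-diagonal −1 entries): D_4.

Folding the 8 weights λ_j+ρ into Ā_13 (reps in the given 4-coord order):

  1: (0, 4, 6, 2);  2: (1, 1, 7, 0);  3: (0, 4, 6, 2);  4: (1, 1, 7, 0);  5: (0, 4, 6, 2);  6: (1, 1, 7, 0);  7: (1, 1, 7, 0);  8: (0, 4, 6, 2)

Linkage partition of the 8 weights (2 classes, p=13):

[[1, 3, 5, 8], [2, 4, 6, 7]]


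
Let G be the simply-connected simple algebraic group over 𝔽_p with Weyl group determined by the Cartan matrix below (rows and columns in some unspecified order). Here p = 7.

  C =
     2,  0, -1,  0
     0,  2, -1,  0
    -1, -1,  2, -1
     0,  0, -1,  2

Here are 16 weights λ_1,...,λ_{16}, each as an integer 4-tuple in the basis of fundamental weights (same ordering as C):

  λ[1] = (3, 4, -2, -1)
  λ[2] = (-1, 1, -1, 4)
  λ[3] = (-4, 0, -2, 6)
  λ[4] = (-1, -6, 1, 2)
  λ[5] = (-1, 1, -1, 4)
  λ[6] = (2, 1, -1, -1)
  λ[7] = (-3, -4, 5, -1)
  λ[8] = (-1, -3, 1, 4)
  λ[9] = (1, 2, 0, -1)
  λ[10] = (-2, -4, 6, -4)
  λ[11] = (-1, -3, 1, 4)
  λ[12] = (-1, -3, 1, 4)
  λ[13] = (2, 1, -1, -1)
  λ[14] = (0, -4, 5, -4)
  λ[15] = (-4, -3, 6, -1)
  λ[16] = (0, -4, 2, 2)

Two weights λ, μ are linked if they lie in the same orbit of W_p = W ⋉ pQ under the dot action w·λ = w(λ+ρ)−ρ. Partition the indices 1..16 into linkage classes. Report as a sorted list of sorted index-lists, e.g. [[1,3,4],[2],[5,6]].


Root system D_4: the 4×4 matrix C matches after relabeling.

Folding the 16 weights λ_j+ρ into Ā_7 (reps in the given 4-coord order):

  1: (2, 3, 1, 0)
  2: (0, 2, 0, 5)
  3: (1, 3, 0, 3)
  4: (3, 2, 0, 0)
  5: (0, 2, 0, 5)
  6: (3, 2, 0, 0)
  7: (2, 3, 1, 0)
  8: (0, 2, 0, 5)
  9: (2, 3, 1, 0)
  10: (1, 3, 0, 3)
  11: (0, 2, 0, 5)
  12: (0, 2, 0, 5)
  13: (3, 2, 0, 0)
  14: (1, 3, 0, 3)
  15: (3, 2, 0, 0)
  16: (1, 3, 0, 3)

Linkage partition of the 16 weights (4 classes, p=7):

[[1, 7, 9], [2, 5, 8, 11, 12], [3, 10, 14, 16], [4, 6, 13, 15]]


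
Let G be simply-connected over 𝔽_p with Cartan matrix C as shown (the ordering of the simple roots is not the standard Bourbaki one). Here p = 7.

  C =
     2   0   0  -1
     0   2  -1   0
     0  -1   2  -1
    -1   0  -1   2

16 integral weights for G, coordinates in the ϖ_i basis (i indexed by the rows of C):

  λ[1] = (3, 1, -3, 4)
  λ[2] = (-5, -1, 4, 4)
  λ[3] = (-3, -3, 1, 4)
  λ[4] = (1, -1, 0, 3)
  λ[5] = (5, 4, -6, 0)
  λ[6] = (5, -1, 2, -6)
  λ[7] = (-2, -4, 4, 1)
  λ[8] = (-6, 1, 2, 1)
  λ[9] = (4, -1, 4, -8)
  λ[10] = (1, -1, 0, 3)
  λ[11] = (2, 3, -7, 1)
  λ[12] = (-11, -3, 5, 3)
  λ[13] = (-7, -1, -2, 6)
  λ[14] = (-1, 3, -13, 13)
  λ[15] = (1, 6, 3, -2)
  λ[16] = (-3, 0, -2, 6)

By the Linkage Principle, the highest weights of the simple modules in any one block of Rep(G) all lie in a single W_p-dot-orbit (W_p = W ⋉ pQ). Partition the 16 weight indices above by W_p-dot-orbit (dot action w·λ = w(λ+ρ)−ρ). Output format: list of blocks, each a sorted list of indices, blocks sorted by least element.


Type A_4, rank 4, |W|=120; reorder rows/cols to standard.

Folding the 16 weights λ_j+ρ into Ā_7 (reps in the given 4-coord order):

  1: (2, 2, 0, 3)
  2: (1, 3, 2, 1)
  3: (2, 2, 0, 3)
  4: (2, 0, 1, 4)
  5: (2, 0, 1, 4)
  6: (1, 2, 0, 3)
  7: (1, 3, 2, 1)
  8: (2, 2, 0, 3)
  9: (2, 2, 0, 3)
  10: (2, 0, 1, 4)
  11: (1, 2, 0, 3)
  12: (1, 2, 1, 3)
  13: (6, 1, 0, 0)
  14: (2, 0, 1, 4)
  15: (1, 2, 0, 3)
  16: (2, 0, 1, 4)

Grouping the 16 weights by Ā_7-representative: 6 linkage classes.

[[1, 3, 8, 9], [2, 7], [4, 5, 10, 14, 16], [6, 11, 15], [12], [13]]


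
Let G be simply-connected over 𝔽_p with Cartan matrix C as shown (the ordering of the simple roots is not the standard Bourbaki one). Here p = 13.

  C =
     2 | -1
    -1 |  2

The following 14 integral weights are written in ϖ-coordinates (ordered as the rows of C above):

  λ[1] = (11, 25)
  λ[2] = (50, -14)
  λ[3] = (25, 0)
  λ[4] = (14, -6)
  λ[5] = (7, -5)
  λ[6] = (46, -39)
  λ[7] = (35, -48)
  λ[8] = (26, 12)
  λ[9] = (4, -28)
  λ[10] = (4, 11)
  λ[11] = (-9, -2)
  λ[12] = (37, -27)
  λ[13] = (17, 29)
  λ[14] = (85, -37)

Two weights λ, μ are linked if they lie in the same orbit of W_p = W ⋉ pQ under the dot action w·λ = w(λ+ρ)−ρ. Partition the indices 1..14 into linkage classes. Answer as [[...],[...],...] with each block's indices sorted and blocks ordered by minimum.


Root system A_2: the 2×2 matrix C matches after relabeling.

Alcove-folded reps (p=13, 14 weights, presented ϖ-order):

  λ_1 → (1, 12) · λ_2 → (1, 12) · λ_3 → (1, 12) · λ_4 → (8, 3) · λ_5 → (4, 4) · λ_6 → (8, 1) · λ_7 → (8, 3) · λ_8 → (12, 1) · λ_9 → (1, 8) · λ_10 → (1, 8) · λ_11 → (1, 8) · λ_12 → (1, 12) · λ_13 → (4, 4) · λ_14 → (8, 3)

6 distinct reps among the 14 weights ⇒ 6 W_13-linkage classes:

[[1, 2, 3, 12], [4, 7, 14], [5, 13], [6], [8], [9, 10, 11]]


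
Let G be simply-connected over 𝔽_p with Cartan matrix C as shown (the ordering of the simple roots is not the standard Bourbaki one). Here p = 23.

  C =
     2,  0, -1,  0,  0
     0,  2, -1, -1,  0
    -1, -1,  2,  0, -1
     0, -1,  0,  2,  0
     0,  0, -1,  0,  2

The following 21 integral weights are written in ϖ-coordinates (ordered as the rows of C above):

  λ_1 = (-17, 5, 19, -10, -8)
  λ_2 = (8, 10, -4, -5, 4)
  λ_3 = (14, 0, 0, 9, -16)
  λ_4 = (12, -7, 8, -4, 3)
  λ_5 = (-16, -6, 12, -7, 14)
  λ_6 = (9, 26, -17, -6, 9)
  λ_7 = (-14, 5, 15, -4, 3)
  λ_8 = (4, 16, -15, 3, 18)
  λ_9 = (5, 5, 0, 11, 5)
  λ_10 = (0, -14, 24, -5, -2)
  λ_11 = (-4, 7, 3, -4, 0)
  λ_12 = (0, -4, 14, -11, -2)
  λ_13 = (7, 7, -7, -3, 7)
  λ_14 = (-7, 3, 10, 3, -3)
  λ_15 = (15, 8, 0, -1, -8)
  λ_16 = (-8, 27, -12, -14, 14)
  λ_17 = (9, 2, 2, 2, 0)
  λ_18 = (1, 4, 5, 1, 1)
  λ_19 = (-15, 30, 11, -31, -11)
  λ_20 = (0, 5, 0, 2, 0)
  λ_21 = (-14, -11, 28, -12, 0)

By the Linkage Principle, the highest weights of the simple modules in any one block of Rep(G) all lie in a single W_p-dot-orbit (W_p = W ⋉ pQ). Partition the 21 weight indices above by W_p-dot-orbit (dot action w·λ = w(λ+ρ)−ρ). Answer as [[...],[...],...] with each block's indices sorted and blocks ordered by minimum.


Dynkin diagram of C (from the 8 off-diagonal −1 entries): D_5.

Alcove-folded reps (p=23, 21 weights, presented ϖ-order):

    λ_1 → (10, 0, 3, 3, 1)
    λ_2 → (6, 1, 3, 4, 2)
    λ_3 → (1, 6, 1, 3, 1)
    λ_4 → (10, 0, 3, 3, 1)
    λ_5 → (2, 0, 6, 2, 2)
    λ_6 → (2, 1, 4, 3, 2)
    λ_7 → (10, 0, 3, 3, 1)
    λ_8 → (6, 1, 3, 4, 2)
    λ_9 → (2, 1, 4, 3, 2)
    λ_10 → (1, 6, 1, 3, 1)
    λ_11 → (3, 5, 1, 3, 1)
    λ_12 → (1, 6, 1, 3, 1)
    λ_13 → (2, 0, 6, 2, 2)
    λ_14 → (6, 1, 3, 4, 2)
    λ_15 → (10, 0, 3, 3, 1)
    λ_16 → (6, 1, 3, 4, 2)
    λ_17 → (10, 0, 3, 3, 1)
    λ_18 → (2, 0, 6, 2, 2)
    λ_19 → (1, 6, 1, 3, 1)
    λ_20 → (1, 6, 1, 3, 1)
    λ_21 → (2, 1, 4, 3, 2)

Partition of {1..21} into 6 W_23-dot-orbits:

[[1, 4, 7, 15, 17], [2, 8, 14, 16], [3, 10, 12, 19, 20], [5, 13, 18], [6, 9, 21], [11]]


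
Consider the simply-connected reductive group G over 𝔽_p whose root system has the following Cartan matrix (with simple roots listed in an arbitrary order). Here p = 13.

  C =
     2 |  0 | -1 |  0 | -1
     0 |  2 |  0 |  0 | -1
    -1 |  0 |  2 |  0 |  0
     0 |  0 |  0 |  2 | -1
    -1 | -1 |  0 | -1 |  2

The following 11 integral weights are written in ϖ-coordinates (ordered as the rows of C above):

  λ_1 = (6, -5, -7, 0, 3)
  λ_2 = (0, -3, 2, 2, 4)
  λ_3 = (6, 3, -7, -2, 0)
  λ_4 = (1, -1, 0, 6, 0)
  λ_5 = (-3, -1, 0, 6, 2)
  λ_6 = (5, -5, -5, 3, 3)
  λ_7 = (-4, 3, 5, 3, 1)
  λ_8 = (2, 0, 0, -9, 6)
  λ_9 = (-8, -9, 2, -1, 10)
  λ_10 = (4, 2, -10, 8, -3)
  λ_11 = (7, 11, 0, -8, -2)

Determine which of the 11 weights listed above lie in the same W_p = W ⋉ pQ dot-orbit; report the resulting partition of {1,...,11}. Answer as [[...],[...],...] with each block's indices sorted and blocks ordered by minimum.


D_5 Cartan matrix, 5 simple roots permuted; ρ=(1,1,1,1,1).

W_13-reps of the 11 weights in Ā_13 (same 5-coord order as C):

  [1] (1, 4, 6, 1, 0);  [2] (2, 2, 1, 3, 1);  [3] (1, 4, 6, 1, 0);  [4] (1, 0, 1, 7, 1);  [5] (1, 0, 1, 7, 1);  [6] (0, 3, 3, 3, 1);  [7] (0, 3, 3, 3, 1);  [8] (1, 0, 1, 7, 1);  [9] (0, 3, 3, 3, 1);  [10] (0, 3, 3, 3, 1);  [11] (1, 4, 6, 1, 0)

Grouping the 11 weights by Ā_13-representative: 4 linkage classes.

[[1, 3, 11], [2], [4, 5, 8], [6, 7, 9, 10]]


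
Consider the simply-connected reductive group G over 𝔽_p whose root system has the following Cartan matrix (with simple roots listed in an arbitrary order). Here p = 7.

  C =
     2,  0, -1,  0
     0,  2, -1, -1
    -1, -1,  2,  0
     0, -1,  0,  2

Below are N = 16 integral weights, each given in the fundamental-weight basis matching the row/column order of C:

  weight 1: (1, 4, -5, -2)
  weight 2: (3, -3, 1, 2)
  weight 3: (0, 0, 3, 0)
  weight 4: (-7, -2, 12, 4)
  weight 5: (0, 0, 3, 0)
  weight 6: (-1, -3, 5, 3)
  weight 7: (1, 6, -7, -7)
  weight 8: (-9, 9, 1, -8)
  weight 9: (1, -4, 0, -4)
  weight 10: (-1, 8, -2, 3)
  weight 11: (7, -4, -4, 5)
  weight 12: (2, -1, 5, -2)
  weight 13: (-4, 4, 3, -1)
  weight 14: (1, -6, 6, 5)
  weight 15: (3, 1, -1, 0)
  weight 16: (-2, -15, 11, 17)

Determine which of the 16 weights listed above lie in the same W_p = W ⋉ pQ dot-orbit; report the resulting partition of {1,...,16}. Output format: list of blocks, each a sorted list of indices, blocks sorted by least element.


Dynkin diagram of C (from the 6 off-diagonal −1 entries): A_4.

Ā_7 reps of the 16 weights (A_4, coords as presented):

    [1] (2, 0, 2, 1)
    [2] (4, 2, 0, 1)
    [3] (1, 1, 4, 1)
    [4] (1, 2, 3, 1)
    [5] (1, 1, 4, 1)
    [6] (1, 2, 3, 1)
    [7] (1, 2, 3, 1)
    [8] (3, 2, 0, 1)
    [9] (3, 2, 0, 1)
    [10] (1, 1, 4, 1)
    [11] (1, 2, 3, 1)
    [12] (1, 1, 4, 1)
    [13] (1, 3, 1, 2)
    [14] (1, 3, 1, 2)
    [15] (4, 2, 0, 1)
    [16] (3, 2, 0, 1)

Linkage partition of the 16 weights (6 classes, p=7):

[[1], [2, 15], [3, 5, 10, 12], [4, 6, 7, 11], [8, 9, 16], [13, 14]]


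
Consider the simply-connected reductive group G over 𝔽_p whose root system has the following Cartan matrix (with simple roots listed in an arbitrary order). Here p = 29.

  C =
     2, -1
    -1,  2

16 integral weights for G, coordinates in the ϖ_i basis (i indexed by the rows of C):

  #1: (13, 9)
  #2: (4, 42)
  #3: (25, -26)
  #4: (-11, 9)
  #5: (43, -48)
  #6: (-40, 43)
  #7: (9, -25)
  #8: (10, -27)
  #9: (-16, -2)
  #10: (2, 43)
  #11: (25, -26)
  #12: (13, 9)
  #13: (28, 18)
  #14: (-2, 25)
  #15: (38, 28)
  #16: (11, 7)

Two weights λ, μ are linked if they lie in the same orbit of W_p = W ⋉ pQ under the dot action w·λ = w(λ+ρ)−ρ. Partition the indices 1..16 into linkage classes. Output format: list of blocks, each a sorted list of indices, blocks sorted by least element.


Type A_2, rank 2, |W|=6; reorder rows/cols to standard.

Folding the 16 weights λ_j+ρ into Ā_29 (reps in the given 2-coord order):

    λ_1 → (14, 10)
    λ_2 → (14, 10)
    λ_3 → (1, 25)
    λ_4 → (10, 0)
    λ_5 → (15, 11)
    λ_6 → (14, 10)
    λ_7 → (14, 10)
    λ_8 → (15, 11)
    λ_9 → (1, 15)
    λ_10 → (15, 11)
    λ_11 → (1, 25)
    λ_12 → (14, 10)
    λ_13 → (10, 0)
    λ_14 → (1, 25)
    λ_15 → (10, 0)
    λ_16 → (12, 8)

Linkage partition of the 16 weights (6 classes, p=29):

[[1, 2, 6, 7, 12], [3, 11, 14], [4, 13, 15], [5, 8, 10], [9], [16]]


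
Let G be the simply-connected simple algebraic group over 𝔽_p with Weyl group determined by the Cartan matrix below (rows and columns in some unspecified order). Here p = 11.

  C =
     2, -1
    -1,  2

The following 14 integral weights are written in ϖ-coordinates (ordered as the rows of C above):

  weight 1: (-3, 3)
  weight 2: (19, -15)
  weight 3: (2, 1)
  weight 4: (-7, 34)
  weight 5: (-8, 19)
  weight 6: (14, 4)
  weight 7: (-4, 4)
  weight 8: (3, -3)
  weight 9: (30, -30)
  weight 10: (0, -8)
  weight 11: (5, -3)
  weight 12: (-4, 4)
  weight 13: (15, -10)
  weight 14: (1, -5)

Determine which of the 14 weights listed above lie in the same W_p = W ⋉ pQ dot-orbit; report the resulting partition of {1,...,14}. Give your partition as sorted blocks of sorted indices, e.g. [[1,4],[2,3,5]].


C ↔ A_2 under row/col permutation; |W(A_2)| = 6.

Ā_11 reps of the 14 weights (A_2, coords as presented):

  1: (2, 2) · 2: (3, 2) · 3: (3, 2) · 4: (2, 4) · 5: (2, 2) · 6: (2, 4) · 7: (3, 2) · 8: (2, 2) · 9: (2, 2) · 10: (6, 1) · 11: (4, 2) · 12: (3, 2) · 13: (2, 4) · 14: (2, 2)

These 14 weights hit 5 W_11-dot-orbits; sizes (5, 4, 3, 1, 1):

[[1, 5, 8, 9, 14], [2, 3, 7, 12], [4, 6, 13], [10], [11]]


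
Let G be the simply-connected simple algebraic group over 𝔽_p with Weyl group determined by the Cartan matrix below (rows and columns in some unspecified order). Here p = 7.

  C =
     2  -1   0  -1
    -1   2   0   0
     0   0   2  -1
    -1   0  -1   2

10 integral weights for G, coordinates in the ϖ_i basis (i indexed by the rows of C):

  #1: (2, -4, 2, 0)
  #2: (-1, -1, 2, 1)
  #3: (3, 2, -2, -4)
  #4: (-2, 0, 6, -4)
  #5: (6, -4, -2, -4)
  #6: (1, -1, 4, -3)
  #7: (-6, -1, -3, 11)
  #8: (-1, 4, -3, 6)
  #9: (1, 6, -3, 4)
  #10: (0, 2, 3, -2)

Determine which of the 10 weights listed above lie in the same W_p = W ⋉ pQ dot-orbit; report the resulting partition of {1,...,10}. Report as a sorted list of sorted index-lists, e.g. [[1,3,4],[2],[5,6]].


A_4 Cartan matrix, 4 simple roots permuted; ρ=(1,1,1,1).

W_7-reps of the 10 weights in Ā_7 (same 4-coord order as C):

  [1] (0, 3, 3, 1)
  [2] (0, 0, 3, 2)
  [3] (0, 3, 3, 1)
  [4] (0, 3, 3, 1)
  [5] (0, 3, 3, 1)
  [6] (0, 0, 3, 2)
  [7] (0, 0, 3, 2)
  [8] (0, 0, 3, 2)
  [9] (0, 0, 3, 2)
  [10] (0, 3, 3, 1)

Partition of {1..10} into 2 W_7-dot-orbits:

[[1, 3, 4, 5, 10], [2, 6, 7, 8, 9]]


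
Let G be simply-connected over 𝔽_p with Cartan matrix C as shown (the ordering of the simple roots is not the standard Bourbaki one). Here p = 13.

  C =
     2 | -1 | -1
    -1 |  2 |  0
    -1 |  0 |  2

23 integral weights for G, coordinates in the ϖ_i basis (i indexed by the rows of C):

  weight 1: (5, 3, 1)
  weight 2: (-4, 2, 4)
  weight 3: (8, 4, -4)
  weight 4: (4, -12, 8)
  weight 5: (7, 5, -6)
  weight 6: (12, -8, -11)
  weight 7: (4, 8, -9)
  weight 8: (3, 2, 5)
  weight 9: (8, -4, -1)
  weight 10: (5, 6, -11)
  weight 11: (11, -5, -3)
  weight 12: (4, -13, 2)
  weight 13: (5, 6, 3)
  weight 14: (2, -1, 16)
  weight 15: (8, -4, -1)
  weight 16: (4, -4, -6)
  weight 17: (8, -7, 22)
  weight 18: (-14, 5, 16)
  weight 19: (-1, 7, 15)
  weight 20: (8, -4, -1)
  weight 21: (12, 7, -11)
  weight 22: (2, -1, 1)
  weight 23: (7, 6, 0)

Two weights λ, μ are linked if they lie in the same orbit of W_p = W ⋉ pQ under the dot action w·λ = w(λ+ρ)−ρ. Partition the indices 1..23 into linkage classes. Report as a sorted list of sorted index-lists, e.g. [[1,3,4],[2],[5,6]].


Cartan matrix: type A_3 (|W|=24); un-permuting the 3 rows.

Each λ_j+ρ reduced to Ā_13; 3-tuples below use C's row order:

  [1] (6, 4, 2);  [2] (3, 0, 2);  [3] (6, 4, 2);  [4] (6, 4, 2);  [5] (3, 5, 4);  [6] (4, 3, 6);  [7] (3, 5, 4);  [8] (4, 3, 6);  [9] (6, 3, 0);  [10] (4, 3, 6);  [11] (6, 4, 2);  [12] (3, 5, 4);  [13] (6, 3, 0);  [14] (4, 3, 6);  [15] (6, 3, 0);  [16] (3, 0, 2);  [17] (4, 3, 6);  [18] (6, 3, 0);  [19] (3, 0, 2);  [20] (6, 3, 0);  [21] (3, 0, 2);  [22] (3, 0, 2);  [23] (6, 4, 2)

Linkage partition of the 23 weights (5 classes, p=13):

[[1, 3, 4, 11, 23], [2, 16, 19, 21, 22], [5, 7, 12], [6, 8, 10, 14, 17], [9, 13, 15, 18, 20]]


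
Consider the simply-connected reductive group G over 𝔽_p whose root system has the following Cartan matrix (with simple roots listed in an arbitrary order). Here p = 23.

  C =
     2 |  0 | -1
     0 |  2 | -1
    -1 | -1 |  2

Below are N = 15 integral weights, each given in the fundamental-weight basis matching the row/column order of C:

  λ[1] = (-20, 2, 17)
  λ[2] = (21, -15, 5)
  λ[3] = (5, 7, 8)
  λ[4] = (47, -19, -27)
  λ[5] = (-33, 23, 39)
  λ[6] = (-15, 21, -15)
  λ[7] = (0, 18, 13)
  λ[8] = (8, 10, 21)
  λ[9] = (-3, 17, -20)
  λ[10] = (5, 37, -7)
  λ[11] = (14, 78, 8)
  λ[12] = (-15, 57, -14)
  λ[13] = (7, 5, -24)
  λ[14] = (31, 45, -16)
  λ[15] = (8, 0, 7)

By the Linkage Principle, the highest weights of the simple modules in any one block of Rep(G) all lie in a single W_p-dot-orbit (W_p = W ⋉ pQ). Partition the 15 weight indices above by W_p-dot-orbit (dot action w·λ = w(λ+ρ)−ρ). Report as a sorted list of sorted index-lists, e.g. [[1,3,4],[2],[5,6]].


Type A_3, rank 3, |W|=24; reorder rows/cols to standard.

Each λ_j+ρ reduced to Ā_23; 3-tuples below use C's row order:

    1: (18, 2, 1)
    2: (9, 1, 8)
    3: (6, 8, 9)
    4: (18, 2, 1)
    5: (9, 1, 8)
    6: (9, 1, 8)
    7: (10, 8, 4)
    8: (10, 8, 4)
    9: (18, 2, 1)
    10: (6, 8, 9)
    11: (10, 8, 4)
    12: (10, 8, 4)
    13: (6, 8, 9)
    14: (6, 8, 9)
    15: (9, 1, 8)

Grouping the 15 weights by Ā_23-representative: 4 linkage classes.

[[1, 4, 9], [2, 5, 6, 15], [3, 10, 13, 14], [7, 8, 11, 12]]


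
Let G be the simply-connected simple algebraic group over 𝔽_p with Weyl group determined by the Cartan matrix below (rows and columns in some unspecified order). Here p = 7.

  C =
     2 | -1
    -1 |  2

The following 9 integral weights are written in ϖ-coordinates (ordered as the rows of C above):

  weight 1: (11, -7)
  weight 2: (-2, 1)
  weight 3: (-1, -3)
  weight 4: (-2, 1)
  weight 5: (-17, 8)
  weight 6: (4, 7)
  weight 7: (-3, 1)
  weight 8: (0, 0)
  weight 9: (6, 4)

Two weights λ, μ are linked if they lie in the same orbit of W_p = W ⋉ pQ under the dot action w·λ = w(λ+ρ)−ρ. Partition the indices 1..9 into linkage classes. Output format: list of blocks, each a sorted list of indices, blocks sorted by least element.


Cartan matrix: type A_2 (|W|=6); un-permuting the 2 rows.

Alcove-folded reps (p=7, 9 weights, presented ϖ-order):

  λ_1+ρ ↦ (1, 1) · λ_2+ρ ↦ (1, 1) · λ_3+ρ ↦ (2, 0) · λ_4+ρ ↦ (1, 1) · λ_5+ρ ↦ (2, 0) · λ_6+ρ ↦ (1, 1) · λ_7+ρ ↦ (2, 0) · λ_8+ρ ↦ (1, 1) · λ_9+ρ ↦ (2, 0)

Linkage partition of the 9 weights (2 classes, p=7):

[[1, 2, 4, 6, 8], [3, 5, 7, 9]]


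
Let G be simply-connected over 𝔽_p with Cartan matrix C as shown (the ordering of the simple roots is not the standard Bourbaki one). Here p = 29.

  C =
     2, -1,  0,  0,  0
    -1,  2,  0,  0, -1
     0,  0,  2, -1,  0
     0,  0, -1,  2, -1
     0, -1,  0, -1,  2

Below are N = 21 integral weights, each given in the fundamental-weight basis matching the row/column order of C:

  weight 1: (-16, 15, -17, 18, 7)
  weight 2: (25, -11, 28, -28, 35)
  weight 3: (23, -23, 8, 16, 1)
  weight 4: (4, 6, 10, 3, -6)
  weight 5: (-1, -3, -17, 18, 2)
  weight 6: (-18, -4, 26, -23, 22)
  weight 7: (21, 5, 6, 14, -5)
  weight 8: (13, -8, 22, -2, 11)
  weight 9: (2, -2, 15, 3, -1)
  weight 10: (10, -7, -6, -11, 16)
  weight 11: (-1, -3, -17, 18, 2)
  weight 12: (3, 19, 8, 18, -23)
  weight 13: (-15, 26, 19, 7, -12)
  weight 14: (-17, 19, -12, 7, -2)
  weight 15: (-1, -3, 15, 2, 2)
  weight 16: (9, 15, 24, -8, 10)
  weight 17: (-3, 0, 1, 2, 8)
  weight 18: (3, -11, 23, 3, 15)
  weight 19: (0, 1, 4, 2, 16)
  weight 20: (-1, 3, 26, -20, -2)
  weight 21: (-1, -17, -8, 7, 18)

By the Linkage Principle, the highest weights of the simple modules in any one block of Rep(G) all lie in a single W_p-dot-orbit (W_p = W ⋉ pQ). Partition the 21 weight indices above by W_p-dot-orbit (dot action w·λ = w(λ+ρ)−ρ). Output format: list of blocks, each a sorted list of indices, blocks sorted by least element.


Cartan matrix: type A_5 (|W|=720); un-permuting the 5 rows.

Folding the 21 weights λ_j+ρ into Ā_29 (reps in the given 5-coord order):

  1: (1, 1, 2, 3, 8);  2: (2, 0, 16, 3, 1);  3: (1, 2, 5, 3, 17);  4: (5, 2, 10, 1, 4);  5: (2, 0, 16, 3, 1);  6: (1, 2, 5, 3, 17);  7: (5, 2, 10, 1, 4);  8: (5, 2, 10, 1, 4);  9: (2, 0, 16, 3, 1);  10: (5, 2, 10, 1, 4);  11: (2, 0, 16, 3, 1);  12: (1, 2, 5, 3, 17);  13: (1, 1, 2, 3, 8);  14: (16, 0, 7, 1, 3);  15: (2, 0, 16, 3, 1);  16: (16, 0, 7, 1, 3);  17: (1, 1, 2, 3, 8);  18: (4, 5, 9, 4, 1);  19: (1, 2, 5, 3, 17);  20: (16, 0, 7, 1, 3);  21: (16, 0, 7, 1, 3)

6 distinct reps among the 21 weights ⇒ 6 W_29-linkage classes:

[[1, 13, 17], [2, 5, 9, 11, 15], [3, 6, 12, 19], [4, 7, 8, 10], [14, 16, 20, 21], [18]]


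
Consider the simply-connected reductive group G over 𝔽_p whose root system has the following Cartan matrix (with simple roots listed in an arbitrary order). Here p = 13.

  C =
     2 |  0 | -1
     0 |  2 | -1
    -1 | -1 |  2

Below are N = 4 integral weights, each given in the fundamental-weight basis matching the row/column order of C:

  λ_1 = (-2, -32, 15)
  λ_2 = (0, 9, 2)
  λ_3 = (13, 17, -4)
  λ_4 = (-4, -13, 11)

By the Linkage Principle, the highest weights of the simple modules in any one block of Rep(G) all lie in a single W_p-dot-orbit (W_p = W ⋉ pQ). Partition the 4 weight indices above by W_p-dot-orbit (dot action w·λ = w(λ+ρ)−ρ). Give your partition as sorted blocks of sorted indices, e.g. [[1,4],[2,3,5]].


A_3 Cartan matrix, 3 simple roots permuted; ρ=(1,1,1).

W_13-reps of the 4 weights in Ā_13 (same 3-coord order as C):

  λ_1 → (2, 2, 1) · λ_2 → (0, 9, 3) · λ_3 → (2, 2, 1) · λ_4 → (0, 9, 3)

Linkage partition of the 4 weights (2 classes, p=13):

[[1, 3], [2, 4]]


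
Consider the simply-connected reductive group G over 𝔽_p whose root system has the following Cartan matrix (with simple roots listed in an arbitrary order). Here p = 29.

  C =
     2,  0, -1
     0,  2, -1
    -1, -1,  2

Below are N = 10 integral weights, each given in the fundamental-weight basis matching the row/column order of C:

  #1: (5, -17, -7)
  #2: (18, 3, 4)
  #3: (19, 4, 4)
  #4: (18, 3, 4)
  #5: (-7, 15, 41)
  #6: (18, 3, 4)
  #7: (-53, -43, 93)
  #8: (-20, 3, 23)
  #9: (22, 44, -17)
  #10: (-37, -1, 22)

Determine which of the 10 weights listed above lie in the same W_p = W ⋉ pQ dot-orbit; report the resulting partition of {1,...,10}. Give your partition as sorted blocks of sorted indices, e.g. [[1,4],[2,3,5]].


Type A_3, rank 3, |W|=24; reorder rows/cols to standard.

W_29-reps of the 10 weights in Ā_29 (same 3-coord order as C):

  λ_1 → (16, 6, 0)
  λ_2 → (19, 4, 5)
  λ_3 → (19, 4, 5)
  λ_4 → (19, 4, 5)
  λ_5 → (16, 6, 0)
  λ_6 → (19, 4, 5)
  λ_7 → (16, 6, 0)
  λ_8 → (19, 4, 5)
  λ_9 → (16, 6, 0)
  λ_10 → (16, 6, 0)

These 10 weights hit 2 W_29-dot-orbits; sizes (5, 5):

[[1, 5, 7, 9, 10], [2, 3, 4, 6, 8]]


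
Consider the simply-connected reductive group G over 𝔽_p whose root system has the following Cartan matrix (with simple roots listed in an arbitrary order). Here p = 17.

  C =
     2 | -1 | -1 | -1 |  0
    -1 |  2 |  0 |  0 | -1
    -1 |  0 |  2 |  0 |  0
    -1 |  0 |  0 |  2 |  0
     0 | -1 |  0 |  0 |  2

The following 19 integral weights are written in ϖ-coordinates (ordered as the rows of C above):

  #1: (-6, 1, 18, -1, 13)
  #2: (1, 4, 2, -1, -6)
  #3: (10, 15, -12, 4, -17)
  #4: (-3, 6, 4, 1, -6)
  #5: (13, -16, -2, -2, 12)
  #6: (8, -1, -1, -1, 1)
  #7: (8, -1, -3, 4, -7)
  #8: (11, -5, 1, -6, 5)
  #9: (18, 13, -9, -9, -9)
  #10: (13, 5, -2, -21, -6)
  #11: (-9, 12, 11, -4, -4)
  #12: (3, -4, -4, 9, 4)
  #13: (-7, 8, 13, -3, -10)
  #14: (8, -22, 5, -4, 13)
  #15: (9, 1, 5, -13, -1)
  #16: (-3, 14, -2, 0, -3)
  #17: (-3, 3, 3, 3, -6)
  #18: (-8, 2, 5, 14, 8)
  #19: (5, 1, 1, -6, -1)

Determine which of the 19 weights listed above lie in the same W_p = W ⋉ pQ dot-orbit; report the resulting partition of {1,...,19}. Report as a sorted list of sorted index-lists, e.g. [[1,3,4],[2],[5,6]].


Root system D_5: the 5×5 matrix C matches after relabeling.

Each λ_j+ρ reduced to Ā_17; 5-tuples below use C's row order:

  λ_1+ρ ↦ (2, 1, 1, 8, 2) · λ_2+ρ ↦ (2, 0, 3, 0, 5) · λ_3+ρ ↦ (1, 0, 4, 10, 1) · λ_4+ρ ↦ (2, 0, 3, 0, 5) · λ_5+ρ ↦ (1, 2, 1, 1, 2) · λ_6+ρ ↦ (6, 2, 0, 0, 1) · λ_7+ρ ↦ (1, 2, 2, 5, 0) · λ_8+ρ ↦ (1, 2, 2, 5, 0) · λ_9+ρ ↦ (6, 2, 0, 0, 1) · λ_10+ρ ↦ (2, 1, 1, 8, 2) · λ_11+ρ ↦ (2, 1, 1, 8, 2) · λ_12+ρ ↦ (2, 1, 1, 8, 2) · λ_13+ρ ↦ (6, 2, 0, 0, 1) · λ_14+ρ ↦ (1, 2, 2, 5, 0) · λ_15+ρ ↦ (1, 0, 4, 10, 1) · λ_16+ρ ↦ (1, 2, 1, 1, 2) · λ_17+ρ ↦ (1, 2, 1, 1, 2) · λ_18+ρ ↦ (1, 2, 2, 5, 0) · λ_19+ρ ↦ (1, 2, 2, 5, 0)

Grouping the 19 weights by Ā_17-representative: 6 linkage classes.

[[1, 10, 11, 12], [2, 4], [3, 15], [5, 16, 17], [6, 9, 13], [7, 8, 14, 18, 19]]


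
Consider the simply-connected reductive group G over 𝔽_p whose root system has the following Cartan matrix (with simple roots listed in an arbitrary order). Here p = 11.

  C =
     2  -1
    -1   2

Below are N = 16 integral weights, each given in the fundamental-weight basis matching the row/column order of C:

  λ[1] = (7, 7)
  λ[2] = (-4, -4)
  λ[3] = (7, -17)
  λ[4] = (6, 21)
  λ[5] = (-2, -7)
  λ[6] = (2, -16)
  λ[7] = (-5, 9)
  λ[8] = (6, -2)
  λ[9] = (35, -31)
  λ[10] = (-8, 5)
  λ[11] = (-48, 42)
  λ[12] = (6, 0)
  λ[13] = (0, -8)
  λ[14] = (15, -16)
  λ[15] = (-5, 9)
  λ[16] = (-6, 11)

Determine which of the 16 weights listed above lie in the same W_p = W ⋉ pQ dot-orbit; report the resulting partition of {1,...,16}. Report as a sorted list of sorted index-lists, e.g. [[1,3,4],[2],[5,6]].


Dynkin diagram of C (from the 2 off-diagonal −1 entries): A_2.

λ_j+ρ reflected into Ā_11 (⟨·,θ^∨⟩≤11); 2-tuples as given:

    λ_1 → (3, 3)
    λ_2 → (3, 3)
    λ_3 → (3, 3)
    λ_4 → (4, 7)
    λ_5 → (6, 1)
    λ_6 → (7, 1)
    λ_7 → (4, 6)
    λ_8 → (6, 1)
    λ_9 → (3, 3)
    λ_10 → (6, 1)
    λ_11 → (7, 1)
    λ_12 → (7, 1)
    λ_13 → (6, 1)
    λ_14 → (4, 6)
    λ_15 → (4, 6)
    λ_16 → (4, 6)

The 16 indices split into 5 linkage classes (same alcove rep ⇔ same W_11-dot-orbit):

[[1, 2, 3, 9], [4], [5, 8, 10, 13], [6, 11, 12], [7, 14, 15, 16]]


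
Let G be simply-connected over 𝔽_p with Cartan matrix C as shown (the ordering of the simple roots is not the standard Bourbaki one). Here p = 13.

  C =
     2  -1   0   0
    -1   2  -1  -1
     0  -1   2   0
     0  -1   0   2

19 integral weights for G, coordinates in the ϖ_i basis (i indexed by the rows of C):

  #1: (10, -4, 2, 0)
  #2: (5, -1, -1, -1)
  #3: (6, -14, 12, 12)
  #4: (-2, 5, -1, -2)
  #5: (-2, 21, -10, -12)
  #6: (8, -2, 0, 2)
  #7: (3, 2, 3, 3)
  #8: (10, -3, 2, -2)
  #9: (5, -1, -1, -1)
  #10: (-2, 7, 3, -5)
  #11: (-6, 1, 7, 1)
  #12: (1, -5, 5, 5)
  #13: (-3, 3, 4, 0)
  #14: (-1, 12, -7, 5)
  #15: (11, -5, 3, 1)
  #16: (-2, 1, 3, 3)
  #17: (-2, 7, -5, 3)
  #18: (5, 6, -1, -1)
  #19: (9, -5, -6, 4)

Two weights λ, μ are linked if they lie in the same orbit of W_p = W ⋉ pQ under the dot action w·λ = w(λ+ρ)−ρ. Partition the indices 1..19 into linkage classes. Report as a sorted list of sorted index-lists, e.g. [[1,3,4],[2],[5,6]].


D_4 Cartan matrix, 4 simple roots permuted; ρ=(1,1,1,1).

W_13-reps of the 19 weights in Ā_13 (same 4-coord order as C):

  1: (8, 1, 0, 2) · 2: (6, 0, 0, 0) · 3: (6, 0, 0, 0) · 4: (1, 4, 0, 1) · 5: (8, 1, 0, 2) · 6: (8, 1, 0, 2) · 7: (2, 2, 2, 2) · 8: (8, 1, 0, 2) · 9: (6, 0, 0, 0) · 10: (1, 1, 4, 4) · 11: (2, 2, 5, 1) · 12: (2, 2, 2, 2) · 13: (2, 2, 5, 1) · 14: (6, 0, 0, 0) · 15: (8, 1, 0, 2) · 16: (1, 1, 4, 4) · 17: (1, 1, 4, 4) · 18: (6, 0, 0, 0) · 19: (1, 1, 4, 4)

These 19 weights hit 6 W_13-dot-orbits; sizes (5, 5, 1, 2, 4, 2):

[[1, 5, 6, 8, 15], [2, 3, 9, 14, 18], [4], [7, 12], [10, 16, 17, 19], [11, 13]]


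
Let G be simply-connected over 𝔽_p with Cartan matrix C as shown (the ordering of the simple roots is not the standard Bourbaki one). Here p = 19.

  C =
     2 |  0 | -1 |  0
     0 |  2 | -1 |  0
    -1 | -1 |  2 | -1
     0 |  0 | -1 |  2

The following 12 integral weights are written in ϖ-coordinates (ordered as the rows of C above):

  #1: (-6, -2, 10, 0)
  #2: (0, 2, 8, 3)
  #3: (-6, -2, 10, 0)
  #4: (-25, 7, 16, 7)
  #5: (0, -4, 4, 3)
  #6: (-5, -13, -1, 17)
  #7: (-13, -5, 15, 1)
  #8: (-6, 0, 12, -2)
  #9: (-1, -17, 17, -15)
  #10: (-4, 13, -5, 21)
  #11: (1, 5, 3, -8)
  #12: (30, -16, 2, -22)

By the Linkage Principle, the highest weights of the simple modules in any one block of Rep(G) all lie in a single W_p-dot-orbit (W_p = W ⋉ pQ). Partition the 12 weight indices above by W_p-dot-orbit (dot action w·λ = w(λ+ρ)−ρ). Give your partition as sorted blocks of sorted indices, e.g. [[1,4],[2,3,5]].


C ↔ D_4 under row/col permutation; |W(D_4)| = 192.

Folding the 12 weights λ_j+ρ into Ā_19 (reps in the given 4-coord order):

  1: (5, 1, 5, 1);  2: (1, 3, 2, 4);  3: (5, 1, 5, 1);  4: (5, 1, 5, 1);  5: (1, 3, 2, 4);  6: (12, 4, 0, 2);  7: (12, 4, 0, 2);  8: (5, 1, 5, 1);  9: (12, 4, 0, 2);  10: (6, 3, 1, 5);  11: (1, 3, 2, 4);  12: (12, 4, 0, 2)

Linkage partition of the 12 weights (4 classes, p=19):

[[1, 3, 4, 8], [2, 5, 11], [6, 7, 9, 12], [10]]


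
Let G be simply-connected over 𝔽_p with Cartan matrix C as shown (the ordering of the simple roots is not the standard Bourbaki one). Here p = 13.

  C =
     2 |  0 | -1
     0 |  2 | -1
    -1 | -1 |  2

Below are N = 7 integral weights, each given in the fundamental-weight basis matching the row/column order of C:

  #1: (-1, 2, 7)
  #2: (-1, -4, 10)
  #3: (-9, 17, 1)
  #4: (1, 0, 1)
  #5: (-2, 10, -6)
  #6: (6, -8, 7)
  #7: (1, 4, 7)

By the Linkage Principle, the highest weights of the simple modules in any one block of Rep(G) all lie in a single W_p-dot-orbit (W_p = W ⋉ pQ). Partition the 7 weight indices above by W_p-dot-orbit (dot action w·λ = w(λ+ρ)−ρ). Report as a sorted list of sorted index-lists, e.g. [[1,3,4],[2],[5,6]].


C ↔ A_3 under row/col permutation; |W(A_3)| = 24.

W_13-reps of the 7 weights in Ā_13 (same 3-coord order as C):

  1: (0, 3, 8)
  2: (0, 3, 8)
  3: (5, 5, 1)
  4: (2, 1, 2)
  5: (5, 5, 1)
  6: (5, 5, 1)
  7: (0, 3, 8)

3 distinct reps among the 7 weights ⇒ 3 W_13-linkage classes:

[[1, 2, 7], [3, 5, 6], [4]]


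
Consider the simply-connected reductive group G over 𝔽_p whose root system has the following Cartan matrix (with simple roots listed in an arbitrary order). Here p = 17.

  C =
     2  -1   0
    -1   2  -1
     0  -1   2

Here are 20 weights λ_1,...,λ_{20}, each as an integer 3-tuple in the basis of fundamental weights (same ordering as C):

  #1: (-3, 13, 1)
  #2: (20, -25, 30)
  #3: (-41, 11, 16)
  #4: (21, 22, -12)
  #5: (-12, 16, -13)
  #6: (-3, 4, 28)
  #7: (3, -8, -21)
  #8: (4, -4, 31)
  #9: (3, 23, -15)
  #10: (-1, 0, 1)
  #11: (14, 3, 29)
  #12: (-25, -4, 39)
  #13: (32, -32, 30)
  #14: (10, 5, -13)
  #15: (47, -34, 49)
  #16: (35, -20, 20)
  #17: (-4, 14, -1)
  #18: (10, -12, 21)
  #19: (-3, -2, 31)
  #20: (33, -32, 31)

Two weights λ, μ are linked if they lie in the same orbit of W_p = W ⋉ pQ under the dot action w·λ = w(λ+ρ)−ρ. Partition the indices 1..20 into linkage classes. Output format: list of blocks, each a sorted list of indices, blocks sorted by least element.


Cartan matrix: type A_3 (|W|=24); un-permuting the 3 rows.

λ_j+ρ reflected into Ā_17 (⟨·,θ^∨⟩≤17); 3-tuples as given:

  λ_1+ρ ↦ (2, 12, 2) · λ_2+ρ ↦ (7, 3, 3) · λ_3+ρ ↦ (5, 6, 6) · λ_4+ρ ↦ (5, 6, 6) · λ_5+ρ ↦ (5, 6, 6) · λ_6+ρ ↦ (3, 12, 0) · λ_7+ρ ↦ (7, 3, 3) · λ_8+ρ ↦ (3, 12, 0) · λ_9+ρ ↦ (7, 3, 3) · λ_10+ρ ↦ (0, 1, 2) · λ_11+ρ ↦ (2, 2, 13) · λ_12+ρ ↦ (7, 3, 3) · λ_13+ρ ↦ (0, 1, 2) · λ_14+ρ ↦ (5, 6, 6) · λ_15+ρ ↦ (0, 1, 2) · λ_16+ρ ↦ (2, 2, 13) · λ_17+ρ ↦ (3, 12, 0) · λ_18+ρ ↦ (5, 6, 6) · λ_19+ρ ↦ (2, 12, 2) · λ_20+ρ ↦ (0, 1, 2)

These 20 weights hit 6 W_17-dot-orbits; sizes (2, 4, 5, 3, 4, 2):

[[1, 19], [2, 7, 9, 12], [3, 4, 5, 14, 18], [6, 8, 17], [10, 13, 15, 20], [11, 16]]


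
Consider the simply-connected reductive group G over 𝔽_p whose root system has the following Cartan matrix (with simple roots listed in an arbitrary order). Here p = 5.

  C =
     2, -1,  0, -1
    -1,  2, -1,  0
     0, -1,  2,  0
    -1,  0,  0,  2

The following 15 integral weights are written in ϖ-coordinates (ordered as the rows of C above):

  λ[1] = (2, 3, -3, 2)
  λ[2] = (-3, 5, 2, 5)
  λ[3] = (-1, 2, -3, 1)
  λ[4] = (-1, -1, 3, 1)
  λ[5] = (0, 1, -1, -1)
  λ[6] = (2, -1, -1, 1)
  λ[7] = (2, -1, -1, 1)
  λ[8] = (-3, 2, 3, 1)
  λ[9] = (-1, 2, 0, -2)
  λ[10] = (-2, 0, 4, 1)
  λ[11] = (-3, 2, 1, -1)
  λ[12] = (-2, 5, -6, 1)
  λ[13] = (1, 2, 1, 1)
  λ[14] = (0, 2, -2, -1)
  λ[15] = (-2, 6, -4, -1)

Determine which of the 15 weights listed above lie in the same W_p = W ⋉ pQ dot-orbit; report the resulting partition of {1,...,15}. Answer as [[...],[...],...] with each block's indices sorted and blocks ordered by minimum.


Dynkin diagram of C (from the 6 off-diagonal −1 entries): A_4.

λ_j+ρ reflected into Ā_5 (⟨·,θ^∨⟩≤5); 4-tuples as given:

  1: (0, 1, 2, 2) · 2: (1, 2, 1, 0) · 3: (0, 1, 2, 2) · 4: (0, 0, 3, 1) · 5: (1, 2, 0, 0) · 6: (3, 0, 0, 2) · 7: (3, 0, 0, 2) · 8: (0, 1, 2, 2) · 9: (1, 2, 1, 0) · 10: (0, 0, 3, 1) · 11: (0, 1, 2, 2) · 12: (0, 0, 3, 1) · 13: (0, 1, 2, 2) · 14: (1, 2, 1, 0) · 15: (1, 2, 1, 0)

The 15 indices split into 5 linkage classes (same alcove rep ⇔ same W_5-dot-orbit):

[[1, 3, 8, 11, 13], [2, 9, 14, 15], [4, 10, 12], [5], [6, 7]]
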